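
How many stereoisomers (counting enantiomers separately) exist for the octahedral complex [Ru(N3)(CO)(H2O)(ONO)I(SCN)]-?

An octahedron has six vertices in three trans pairs; every non-trans pair is cis.
Systematic enumeration (placing each ligand type in turn and discarding arrangements equivalent by rotation or reflection) gives 15 geometric isomers.
Of these, 15 lack any improper symmetry element and so occur as enantiomeric pairs, giving 15 + 15 = 30 stereoisomers in total.

30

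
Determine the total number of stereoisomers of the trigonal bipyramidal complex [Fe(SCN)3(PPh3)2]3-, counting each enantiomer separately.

3

In a trigonal bipyramid the two axial positions differ from the three equatorial ones.
Systematic placement gives 3 geometric isomers: PPh3 both axial; PPh3 one axial, one equatorial; PPh3 both equatorial.
Each arrangement has an internal mirror plane or centre of symmetry, so none is chiral.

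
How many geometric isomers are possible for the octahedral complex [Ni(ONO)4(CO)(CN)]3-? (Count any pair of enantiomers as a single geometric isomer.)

The distinct arrangements are (2 in all): CO and CN mutually trans; CO and CN mutually cis.

2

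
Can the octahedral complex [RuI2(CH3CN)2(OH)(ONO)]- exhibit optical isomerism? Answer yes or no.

Working through the distinct placements yields 6 geometric isomers: I trans, CH3CN trans; I cis, CH3CN trans; I cis, CH3CN cis (3 arrangements, 2 chiral); I trans, CH3CN cis.
Of these, 2 lack any improper symmetry element and so occur as enantiomeric pairs, giving 6 + 2 = 8 stereoisomers in total.

yes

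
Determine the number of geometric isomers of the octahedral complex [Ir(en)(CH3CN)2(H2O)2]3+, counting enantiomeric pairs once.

An octahedron has six vertices in three trans pairs; every non-trans pair is cis.
Each en is bidentate and must span two cis positions.
Systematic placement gives 3 geometric isomers: CH3CN trans, H2O cis; CH3CN cis, H2O cis (chiral); CH3CN cis, H2O trans.

3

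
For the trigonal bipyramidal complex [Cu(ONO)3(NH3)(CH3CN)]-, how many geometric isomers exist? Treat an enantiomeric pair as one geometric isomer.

In a trigonal bipyramid the two axial positions differ from the three equatorial ones.
The distinct arrangements are (4 in all): NH3 axial, CH3CN axial; NH3 equatorial, CH3CN axial; NH3 axial, CH3CN equatorial; NH3 equatorial, CH3CN equatorial.

4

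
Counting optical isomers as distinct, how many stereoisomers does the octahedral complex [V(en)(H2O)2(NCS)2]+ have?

In an octahedral complex each vertex has one trans partner and four cis neighbours.
Each en is bidentate and must span two cis positions.
Working through the distinct placements yields 3 geometric isomers: H2O trans, NCS cis; H2O cis, NCS cis (chiral); H2O cis, NCS trans.
One of these lacks any improper symmetry element and so occurs as an enantiomeric pair, giving 3 + 1 = 4 stereoisomers in total.

4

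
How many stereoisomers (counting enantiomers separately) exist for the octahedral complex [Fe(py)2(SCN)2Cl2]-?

6

In an octahedral complex each vertex has one trans partner and four cis neighbours.
Systematic placement gives 5 geometric isomers: py trans, SCN trans, Cl trans; py cis, SCN cis, Cl trans; py trans, SCN cis, Cl cis; py cis, SCN cis, Cl cis (chiral); py cis, SCN trans, Cl cis.
One of these lacks any improper symmetry element and so occurs as an enantiomeric pair, giving 5 + 1 = 6 stereoisomers in total.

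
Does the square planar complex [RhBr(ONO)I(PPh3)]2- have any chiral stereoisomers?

no

A square has two trans pairs of vertices; adjacent vertices are cis.
Systematic placement gives 3 geometric isomers: (Br/ONO trans, I/PPh3 trans); (Br/PPh3 trans, I/ONO trans); (Br/I trans, ONO/PPh3 trans).
Each arrangement has an internal mirror plane or centre of symmetry, so none is chiral.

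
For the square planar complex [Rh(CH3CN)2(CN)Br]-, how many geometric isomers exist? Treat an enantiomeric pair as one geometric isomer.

2

The distinct arrangements are (2 in all): CH3CN cis; CH3CN trans.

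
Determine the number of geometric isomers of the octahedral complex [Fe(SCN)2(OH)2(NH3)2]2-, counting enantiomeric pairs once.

In an octahedral complex each vertex has one trans partner and four cis neighbours.
Systematic placement gives 5 geometric isomers: SCN trans, OH trans, NH3 trans; SCN cis, OH cis, NH3 trans; SCN trans, OH cis, NH3 cis; SCN cis, OH cis, NH3 cis (chiral); SCN cis, OH trans, NH3 cis.

5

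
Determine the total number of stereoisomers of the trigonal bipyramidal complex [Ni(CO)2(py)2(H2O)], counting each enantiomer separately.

6

In a trigonal bipyramid the two axial positions differ from the three equatorial ones.
Systematic enumeration (placing each ligand type in turn and discarding arrangements equivalent by rotation or reflection) gives 5 geometric isomers.
One of these lacks any improper symmetry element and so occurs as an enantiomeric pair, giving 5 + 1 = 6 stereoisomers in total.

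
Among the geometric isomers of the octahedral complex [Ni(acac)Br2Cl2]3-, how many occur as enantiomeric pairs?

An octahedron has six vertices in three trans pairs; every non-trans pair is cis.
Each acac is bidentate and must span two cis positions.
The distinct arrangements are (3 in all): Br trans, Cl cis; Br cis, Cl cis (chiral); Br cis, Cl trans.
One of these lacks any improper symmetry element and so occurs as an enantiomeric pair, giving 3 + 1 = 4 stereoisomers in total.

1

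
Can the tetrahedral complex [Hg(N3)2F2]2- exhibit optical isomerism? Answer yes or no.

no

All four vertices of a tetrahedron are equivalent and mutually adjacent, so cis/trans isomerism cannot arise.
Only one geometric arrangement is possible.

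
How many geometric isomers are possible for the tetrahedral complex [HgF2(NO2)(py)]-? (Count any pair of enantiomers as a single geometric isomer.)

Only one geometric arrangement is possible.

1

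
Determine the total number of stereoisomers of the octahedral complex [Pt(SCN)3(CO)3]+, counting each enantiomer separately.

In an octahedral complex each vertex has one trans partner and four cis neighbours.
Working through the distinct placements yields 2 geometric isomers: SCN mer; SCN fac.
Each arrangement has an internal mirror plane or centre of symmetry, so none is chiral.

2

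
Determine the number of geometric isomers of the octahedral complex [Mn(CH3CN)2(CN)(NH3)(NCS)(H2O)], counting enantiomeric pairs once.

9

Placing the ligands in turn and identifying arrangements related by rotation or reflection leaves 9 distinct geometric isomers.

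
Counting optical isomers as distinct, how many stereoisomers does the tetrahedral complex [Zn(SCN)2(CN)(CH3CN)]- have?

1

Only one geometric arrangement is possible.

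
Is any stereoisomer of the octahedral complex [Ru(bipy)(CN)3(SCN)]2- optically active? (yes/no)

Each bipy is bidentate and must span two cis positions.
Systematic placement gives 2 geometric isomers: CN mer; CN fac.
Each arrangement has an internal mirror plane or centre of symmetry, so none is chiral.

no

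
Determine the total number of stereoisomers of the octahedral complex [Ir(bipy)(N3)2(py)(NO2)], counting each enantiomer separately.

6

The six octahedral sites form three mutually perpendicular trans pairs.
Each bipy is bidentate and must span two cis positions.
There are 4 geometric isomers: N3 trans; N3 cis (3 arrangements, 2 chiral).
Of these, 2 lack any improper symmetry element and so occur as enantiomeric pairs, giving 4 + 2 = 6 stereoisomers in total.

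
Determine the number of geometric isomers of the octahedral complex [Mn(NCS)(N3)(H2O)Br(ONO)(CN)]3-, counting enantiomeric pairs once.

An octahedron has six vertices in three trans pairs; every non-trans pair is cis.
Systematic enumeration (placing each ligand type in turn and discarding arrangements equivalent by rotation or reflection) gives 15 geometric isomers.

15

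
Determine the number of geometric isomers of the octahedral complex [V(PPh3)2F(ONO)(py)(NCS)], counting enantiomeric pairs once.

9

The six octahedral sites form three mutually perpendicular trans pairs.
Systematic enumeration (placing each ligand type in turn and discarding arrangements equivalent by rotation or reflection) gives 9 geometric isomers.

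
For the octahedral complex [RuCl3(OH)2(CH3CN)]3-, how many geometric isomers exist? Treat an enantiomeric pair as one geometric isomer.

The distinct arrangements are (3 in all): Cl mer, OH trans; Cl fac, OH cis; Cl mer, OH cis.

3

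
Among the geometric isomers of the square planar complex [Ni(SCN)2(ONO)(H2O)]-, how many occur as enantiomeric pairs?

Working through the distinct placements yields 2 geometric isomers: SCN cis; SCN trans.
Each arrangement has an internal mirror plane or centre of symmetry, so none is chiral.

0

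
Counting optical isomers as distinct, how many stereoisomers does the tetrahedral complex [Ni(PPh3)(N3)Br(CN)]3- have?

All four vertices of a tetrahedron are equivalent and mutually adjacent, so cis/trans isomerism cannot arise.
Only one geometric arrangement is possible; it has no improper symmetry element, so it exists as a pair of enantiomers (2 stereoisomers).

2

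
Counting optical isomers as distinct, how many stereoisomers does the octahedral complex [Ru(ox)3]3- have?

2

The six octahedral sites form three mutually perpendicular trans pairs.
Each ox is bidentate and must span two cis positions.
Only one geometric arrangement is possible; it has no improper symmetry element, so it exists as a pair of enantiomers (2 stereoisomers).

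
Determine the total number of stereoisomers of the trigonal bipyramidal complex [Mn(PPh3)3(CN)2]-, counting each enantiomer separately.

A trigonal bipyramid has two axial and three equatorial sites, which are chemically inequivalent.
There are 3 geometric isomers: CN both axial; CN one axial, one equatorial; CN both equatorial.
Each arrangement has an internal mirror plane or centre of symmetry, so none is chiral.

3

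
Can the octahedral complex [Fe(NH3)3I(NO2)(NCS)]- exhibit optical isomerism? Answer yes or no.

There are 4 geometric isomers: NH3 mer (3 arrangements); NH3 fac (chiral).
One of these lacks any improper symmetry element and so occurs as an enantiomeric pair, giving 4 + 1 = 5 stereoisomers in total.

yes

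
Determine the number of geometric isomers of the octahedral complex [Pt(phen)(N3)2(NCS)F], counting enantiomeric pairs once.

4

The six octahedral sites form three mutually perpendicular trans pairs.
Each phen is bidentate and must span two cis positions.
The distinct arrangements are (4 in all): N3 cis (3 arrangements, 2 chiral); N3 trans.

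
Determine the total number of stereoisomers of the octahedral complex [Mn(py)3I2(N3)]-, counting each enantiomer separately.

Systematic placement gives 3 geometric isomers: py mer, I trans; py mer, I cis; py fac, I cis.
Each arrangement has an internal mirror plane or centre of symmetry, so none is chiral.

3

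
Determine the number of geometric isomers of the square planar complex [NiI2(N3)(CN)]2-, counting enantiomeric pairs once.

In a square planar complex each vertex has one trans partner and two cis neighbours.
Working through the distinct placements yields 2 geometric isomers: I cis; I trans.

2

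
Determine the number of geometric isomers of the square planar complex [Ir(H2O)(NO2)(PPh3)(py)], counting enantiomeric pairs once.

A square has two trans pairs of vertices; adjacent vertices are cis.
Systematic placement gives 3 geometric isomers: (H2O/PPh3 trans, NO2/py trans); (H2O/py trans, NO2/PPh3 trans); (H2O/NO2 trans, PPh3/py trans).

3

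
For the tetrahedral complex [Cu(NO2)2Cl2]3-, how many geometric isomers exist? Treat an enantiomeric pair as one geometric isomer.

1

All four vertices of a tetrahedron are equivalent and mutually adjacent, so cis/trans isomerism cannot arise.
Only one geometric arrangement is possible.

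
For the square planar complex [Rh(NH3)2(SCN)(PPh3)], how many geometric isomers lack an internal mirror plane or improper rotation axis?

0

In a square planar complex each vertex has one trans partner and two cis neighbours.
The distinct arrangements are (2 in all): NH3 cis; NH3 trans.
Each arrangement has an internal mirror plane or centre of symmetry, so none is chiral.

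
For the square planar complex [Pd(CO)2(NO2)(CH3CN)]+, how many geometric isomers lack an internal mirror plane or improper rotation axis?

0

In a square planar complex each vertex has one trans partner and two cis neighbours.
The distinct arrangements are (2 in all): CO cis; CO trans.
Each arrangement has an internal mirror plane or centre of symmetry, so none is chiral.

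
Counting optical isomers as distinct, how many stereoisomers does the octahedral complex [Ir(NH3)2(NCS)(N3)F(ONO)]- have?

In an octahedral complex each vertex has one trans partner and four cis neighbours.
Placing the ligands in turn and identifying arrangements related by rotation or reflection leaves 9 distinct geometric isomers.
Of these, 6 lack any improper symmetry element and so occur as enantiomeric pairs, giving 9 + 6 = 15 stereoisomers in total.

15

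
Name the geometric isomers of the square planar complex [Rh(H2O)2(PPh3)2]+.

cis and trans

A square has two trans pairs of vertices; adjacent vertices are cis.
There are 2 geometric isomers: H2O cis; H2O trans.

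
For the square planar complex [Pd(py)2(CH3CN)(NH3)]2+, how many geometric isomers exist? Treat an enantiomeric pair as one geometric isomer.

2

In a square planar complex each vertex has one trans partner and two cis neighbours.
Systematic placement gives 2 geometric isomers: py cis; py trans.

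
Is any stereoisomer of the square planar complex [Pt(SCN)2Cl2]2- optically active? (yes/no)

A square has two trans pairs of vertices; adjacent vertices are cis.
Working through the distinct placements yields 2 geometric isomers: SCN cis; SCN trans.
Each arrangement has an internal mirror plane or centre of symmetry, so none is chiral.

no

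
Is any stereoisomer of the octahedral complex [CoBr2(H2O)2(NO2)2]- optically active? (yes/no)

yes

The distinct arrangements are (5 in all): Br trans, H2O trans, NO2 trans; Br trans, H2O cis, NO2 cis; Br cis, H2O cis, NO2 trans; Br cis, H2O cis, NO2 cis (chiral); Br cis, H2O trans, NO2 cis.
One of these lacks any improper symmetry element and so occurs as an enantiomeric pair, giving 5 + 1 = 6 stereoisomers in total.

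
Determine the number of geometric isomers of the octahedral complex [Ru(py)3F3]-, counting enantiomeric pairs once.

2

An octahedron has six vertices in three trans pairs; every non-trans pair is cis.
Working through the distinct placements yields 2 geometric isomers: py mer; py fac.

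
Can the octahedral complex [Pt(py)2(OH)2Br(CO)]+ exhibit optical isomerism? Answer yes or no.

An octahedron has six vertices in three trans pairs; every non-trans pair is cis.
There are 6 geometric isomers: py trans, OH trans; py cis, OH cis (3 arrangements, 2 chiral); py trans, OH cis; py cis, OH trans.
Of these, 2 lack any improper symmetry element and so occur as enantiomeric pairs, giving 6 + 2 = 8 stereoisomers in total.

yes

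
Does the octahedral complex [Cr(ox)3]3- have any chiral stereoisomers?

yes

The six octahedral sites form three mutually perpendicular trans pairs.
Each ox is bidentate and must span two cis positions.
Only one geometric arrangement is possible; it has no improper symmetry element, so it exists as a pair of enantiomers (2 stereoisomers).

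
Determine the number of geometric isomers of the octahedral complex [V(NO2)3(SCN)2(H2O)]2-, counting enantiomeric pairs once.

The six octahedral sites form three mutually perpendicular trans pairs.
There are 3 geometric isomers: NO2 mer, SCN trans; NO2 fac, SCN cis; NO2 mer, SCN cis.

3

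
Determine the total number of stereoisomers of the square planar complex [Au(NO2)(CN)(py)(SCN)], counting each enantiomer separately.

3

A square has two trans pairs of vertices; adjacent vertices are cis.
There are 3 geometric isomers: (CN/SCN trans, NO2/py trans); (CN/py trans, NO2/SCN trans); (CN/NO2 trans, SCN/py trans).
Each arrangement has an internal mirror plane or centre of symmetry, so none is chiral.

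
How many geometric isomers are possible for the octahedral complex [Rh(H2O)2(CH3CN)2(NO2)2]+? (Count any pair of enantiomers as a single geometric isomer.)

5

The six octahedral sites form three mutually perpendicular trans pairs.
There are 5 geometric isomers: H2O trans, CH3CN trans, NO2 trans; H2O cis, CH3CN trans, NO2 cis; H2O cis, CH3CN cis, NO2 trans; H2O cis, CH3CN cis, NO2 cis (chiral); H2O trans, CH3CN cis, NO2 cis.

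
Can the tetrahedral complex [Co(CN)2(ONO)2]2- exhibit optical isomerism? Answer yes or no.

Only one geometric arrangement is possible.

no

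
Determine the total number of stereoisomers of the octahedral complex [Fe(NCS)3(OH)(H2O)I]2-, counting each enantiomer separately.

5

The six octahedral sites form three mutually perpendicular trans pairs.
Working through the distinct placements yields 4 geometric isomers: NCS mer (3 arrangements); NCS fac (chiral).
One of these lacks any improper symmetry element and so occurs as an enantiomeric pair, giving 4 + 1 = 5 stereoisomers in total.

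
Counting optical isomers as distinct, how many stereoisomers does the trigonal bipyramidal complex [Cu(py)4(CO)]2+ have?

2

In a trigonal bipyramid the two axial positions differ from the three equatorial ones.
There are 2 geometric isomers: CO axial; CO equatorial.
Each arrangement has an internal mirror plane or centre of symmetry, so none is chiral.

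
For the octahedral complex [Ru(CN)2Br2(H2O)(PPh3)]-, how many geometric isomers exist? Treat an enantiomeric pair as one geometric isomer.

6

Systematic placement gives 6 geometric isomers: CN trans, Br trans; CN cis, Br trans; CN cis, Br cis (3 arrangements, 2 chiral); CN trans, Br cis.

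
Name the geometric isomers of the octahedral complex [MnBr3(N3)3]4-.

The six octahedral sites form three mutually perpendicular trans pairs.
Working through the distinct placements yields 2 geometric isomers: Br mer; Br fac.

fac and mer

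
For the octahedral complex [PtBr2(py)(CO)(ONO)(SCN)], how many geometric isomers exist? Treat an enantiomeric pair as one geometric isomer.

9

In an octahedral complex each vertex has one trans partner and four cis neighbours.
Systematic enumeration (placing each ligand type in turn and discarding arrangements equivalent by rotation or reflection) gives 9 geometric isomers.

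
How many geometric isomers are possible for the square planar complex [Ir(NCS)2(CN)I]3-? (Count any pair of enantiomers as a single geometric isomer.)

Working through the distinct placements yields 2 geometric isomers: NCS cis; NCS trans.

2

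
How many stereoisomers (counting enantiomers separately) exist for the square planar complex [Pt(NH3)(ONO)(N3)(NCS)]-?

There are 3 geometric isomers: (N3/NH3 trans, NCS/ONO trans); (N3/ONO trans, NCS/NH3 trans); (N3/NCS trans, NH3/ONO trans).
Each arrangement has an internal mirror plane or centre of symmetry, so none is chiral.

3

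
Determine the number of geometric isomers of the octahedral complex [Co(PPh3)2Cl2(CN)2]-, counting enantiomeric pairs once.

The six octahedral sites form three mutually perpendicular trans pairs.
The distinct arrangements are (5 in all): PPh3 trans, Cl trans, CN trans; PPh3 cis, Cl cis, CN trans; PPh3 trans, Cl cis, CN cis; PPh3 cis, Cl cis, CN cis (chiral); PPh3 cis, Cl trans, CN cis.

5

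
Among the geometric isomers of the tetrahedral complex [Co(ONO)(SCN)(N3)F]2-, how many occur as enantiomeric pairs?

1

All four vertices of a tetrahedron are equivalent and mutually adjacent, so cis/trans isomerism cannot arise.
Only one geometric arrangement is possible; it has no improper symmetry element, so it exists as a pair of enantiomers (2 stereoisomers).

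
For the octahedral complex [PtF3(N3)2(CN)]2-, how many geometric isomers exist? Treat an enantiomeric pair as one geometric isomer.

In an octahedral complex each vertex has one trans partner and four cis neighbours.
Systematic placement gives 3 geometric isomers: F mer, N3 trans; F fac, N3 cis; F mer, N3 cis.

3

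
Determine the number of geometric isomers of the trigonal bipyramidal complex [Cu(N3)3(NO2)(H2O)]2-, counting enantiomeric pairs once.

4

Working through the distinct placements yields 4 geometric isomers: NO2 equatorial, H2O axial; NO2 axial, H2O axial; NO2 equatorial, H2O equatorial; NO2 axial, H2O equatorial.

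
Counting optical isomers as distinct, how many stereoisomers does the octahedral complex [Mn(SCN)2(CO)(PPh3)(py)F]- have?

15

The six octahedral sites form three mutually perpendicular trans pairs.
Systematic enumeration (placing each ligand type in turn and discarding arrangements equivalent by rotation or reflection) gives 9 geometric isomers.
Of these, 6 lack any improper symmetry element and so occur as enantiomeric pairs, giving 9 + 6 = 15 stereoisomers in total.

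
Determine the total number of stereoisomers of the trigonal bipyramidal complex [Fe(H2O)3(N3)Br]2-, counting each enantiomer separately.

A trigonal bipyramid has two axial and three equatorial sites, which are chemically inequivalent.
Systematic placement gives 4 geometric isomers: N3 equatorial, Br axial; N3 axial, Br axial; N3 equatorial, Br equatorial; N3 axial, Br equatorial.
Each arrangement has an internal mirror plane or centre of symmetry, so none is chiral.

4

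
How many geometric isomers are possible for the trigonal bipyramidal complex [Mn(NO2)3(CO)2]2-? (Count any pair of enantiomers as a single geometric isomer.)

3

In a trigonal bipyramid the two axial positions differ from the three equatorial ones.
Working through the distinct placements yields 3 geometric isomers: CO both axial; CO one axial, one equatorial; CO both equatorial.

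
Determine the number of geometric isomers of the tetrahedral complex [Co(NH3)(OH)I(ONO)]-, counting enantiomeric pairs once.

1

Only one geometric arrangement is possible; it has no improper symmetry element, so it exists as a pair of enantiomers (2 stereoisomers).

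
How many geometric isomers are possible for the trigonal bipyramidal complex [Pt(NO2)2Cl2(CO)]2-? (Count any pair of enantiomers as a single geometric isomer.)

A trigonal bipyramid has two axial and three equatorial sites, which are chemically inequivalent.
Exhaustive case analysis gives 5 geometric isomers.

5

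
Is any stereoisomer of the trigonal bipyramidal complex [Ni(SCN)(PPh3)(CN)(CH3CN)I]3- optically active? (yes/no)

yes

A trigonal bipyramid has two axial and three equatorial sites, which are chemically inequivalent.
Placing the ligands in turn and identifying arrangements related by rotation or reflection leaves 10 distinct geometric isomers.
Of these, 10 lack any improper symmetry element and so occur as enantiomeric pairs, giving 10 + 10 = 20 stereoisomers in total.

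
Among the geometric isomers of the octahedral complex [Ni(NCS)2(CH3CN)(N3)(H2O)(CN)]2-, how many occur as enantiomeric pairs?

The six octahedral sites form three mutually perpendicular trans pairs.
Placing the ligands in turn and identifying arrangements related by rotation or reflection leaves 9 distinct geometric isomers.
Of these, 6 lack any improper symmetry element and so occur as enantiomeric pairs, giving 9 + 6 = 15 stereoisomers in total.

6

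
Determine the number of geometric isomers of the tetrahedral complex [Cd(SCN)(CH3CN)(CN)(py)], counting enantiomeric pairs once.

1

All four vertices of a tetrahedron are equivalent and mutually adjacent, so cis/trans isomerism cannot arise.
Only one geometric arrangement is possible; it has no improper symmetry element, so it exists as a pair of enantiomers (2 stereoisomers).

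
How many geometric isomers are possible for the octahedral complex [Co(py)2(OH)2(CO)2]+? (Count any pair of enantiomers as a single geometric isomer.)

Working through the distinct placements yields 5 geometric isomers: py trans, OH trans, CO trans; py cis, OH cis, CO trans; py trans, OH cis, CO cis; py cis, OH cis, CO cis (chiral); py cis, OH trans, CO cis.

5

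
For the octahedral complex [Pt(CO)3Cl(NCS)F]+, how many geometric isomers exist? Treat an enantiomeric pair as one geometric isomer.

An octahedron has six vertices in three trans pairs; every non-trans pair is cis.
There are 4 geometric isomers: CO mer (3 arrangements); CO fac (chiral).

4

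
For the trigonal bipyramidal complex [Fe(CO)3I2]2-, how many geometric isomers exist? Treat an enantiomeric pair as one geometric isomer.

3

A trigonal bipyramid has two axial and three equatorial sites, which are chemically inequivalent.
Working through the distinct placements yields 3 geometric isomers: I both equatorial; I one axial, one equatorial; I both axial.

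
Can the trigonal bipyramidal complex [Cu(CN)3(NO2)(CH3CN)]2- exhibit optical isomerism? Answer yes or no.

A trigonal bipyramid has two axial and three equatorial sites, which are chemically inequivalent.
There are 4 geometric isomers: NO2 equatorial, CH3CN axial; NO2 axial, CH3CN axial; NO2 equatorial, CH3CN equatorial; NO2 axial, CH3CN equatorial.
Each arrangement has an internal mirror plane or centre of symmetry, so none is chiral.

no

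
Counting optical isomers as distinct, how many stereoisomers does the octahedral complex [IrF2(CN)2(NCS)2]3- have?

6

An octahedron has six vertices in three trans pairs; every non-trans pair is cis.
The distinct arrangements are (5 in all): F trans, CN trans, NCS trans; F cis, CN trans, NCS cis; F cis, CN cis, NCS trans; F cis, CN cis, NCS cis (chiral); F trans, CN cis, NCS cis.
One of these lacks any improper symmetry element and so occurs as an enantiomeric pair, giving 5 + 1 = 6 stereoisomers in total.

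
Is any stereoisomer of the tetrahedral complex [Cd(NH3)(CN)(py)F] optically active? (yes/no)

yes

In a tetrahedral complex all four positions are equivalent and every pair of ligands is adjacent — there is no cis/trans distinction.
Only one geometric arrangement is possible; it has no improper symmetry element, so it exists as a pair of enantiomers (2 stereoisomers).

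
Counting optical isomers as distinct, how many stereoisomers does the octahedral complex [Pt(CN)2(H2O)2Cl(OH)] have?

8

An octahedron has six vertices in three trans pairs; every non-trans pair is cis.
The distinct arrangements are (6 in all): CN trans, H2O cis; CN trans, H2O trans; CN cis, H2O cis (3 arrangements, 2 chiral); CN cis, H2O trans.
Of these, 2 lack any improper symmetry element and so occur as enantiomeric pairs, giving 6 + 2 = 8 stereoisomers in total.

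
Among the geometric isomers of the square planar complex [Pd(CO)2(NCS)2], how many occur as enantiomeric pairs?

The distinct arrangements are (2 in all): CO cis; CO trans.
Each arrangement has an internal mirror plane or centre of symmetry, so none is chiral.

0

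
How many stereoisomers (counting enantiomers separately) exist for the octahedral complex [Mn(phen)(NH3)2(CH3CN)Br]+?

6

An octahedron has six vertices in three trans pairs; every non-trans pair is cis.
Each phen is bidentate and must span two cis positions.
There are 4 geometric isomers: NH3 cis (3 arrangements, 2 chiral); NH3 trans.
Of these, 2 lack any improper symmetry element and so occur as enantiomeric pairs, giving 4 + 2 = 6 stereoisomers in total.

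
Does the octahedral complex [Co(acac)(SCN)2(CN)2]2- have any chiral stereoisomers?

yes

In an octahedral complex each vertex has one trans partner and four cis neighbours.
Each acac is bidentate and must span two cis positions.
The distinct arrangements are (3 in all): SCN cis, CN trans; SCN cis, CN cis (chiral); SCN trans, CN cis.
One of these lacks any improper symmetry element and so occurs as an enantiomeric pair, giving 3 + 1 = 4 stereoisomers in total.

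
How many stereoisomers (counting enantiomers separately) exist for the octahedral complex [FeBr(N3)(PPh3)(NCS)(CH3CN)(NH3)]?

30

The six octahedral sites form three mutually perpendicular trans pairs.
Systematic enumeration (placing each ligand type in turn and discarding arrangements equivalent by rotation or reflection) gives 15 geometric isomers.
Of these, 15 lack any improper symmetry element and so occur as enantiomeric pairs, giving 15 + 15 = 30 stereoisomers in total.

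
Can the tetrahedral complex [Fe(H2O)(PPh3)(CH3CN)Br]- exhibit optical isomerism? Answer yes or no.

Only one geometric arrangement is possible; it has no improper symmetry element, so it exists as a pair of enantiomers (2 stereoisomers).

yes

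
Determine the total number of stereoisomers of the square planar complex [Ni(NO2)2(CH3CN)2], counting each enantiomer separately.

2

There are 2 geometric isomers: NO2 cis; NO2 trans.
Each arrangement has an internal mirror plane or centre of symmetry, so none is chiral.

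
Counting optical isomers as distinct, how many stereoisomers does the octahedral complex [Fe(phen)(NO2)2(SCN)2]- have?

4

The six octahedral sites form three mutually perpendicular trans pairs.
Each phen is bidentate and must span two cis positions.
The distinct arrangements are (3 in all): NO2 trans, SCN cis; NO2 cis, SCN cis (chiral); NO2 cis, SCN trans.
One of these lacks any improper symmetry element and so occurs as an enantiomeric pair, giving 3 + 1 = 4 stereoisomers in total.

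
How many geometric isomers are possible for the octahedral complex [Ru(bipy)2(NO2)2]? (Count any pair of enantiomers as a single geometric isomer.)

2

The six octahedral sites form three mutually perpendicular trans pairs.
Each bipy is bidentate and must span two cis positions.
Working through the distinct placements yields 2 geometric isomers: NO2 trans; NO2 cis (chiral).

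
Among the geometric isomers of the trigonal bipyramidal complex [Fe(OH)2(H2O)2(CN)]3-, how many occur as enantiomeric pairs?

1

A trigonal bipyramid has two axial and three equatorial sites, which are chemically inequivalent.
Systematic enumeration (placing each ligand type in turn and discarding arrangements equivalent by rotation or reflection) gives 5 geometric isomers.
One of these lacks any improper symmetry element and so occurs as an enantiomeric pair, giving 5 + 1 = 6 stereoisomers in total.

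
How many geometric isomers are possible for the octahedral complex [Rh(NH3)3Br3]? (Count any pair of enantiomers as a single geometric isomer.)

An octahedron has six vertices in three trans pairs; every non-trans pair is cis.
Systematic placement gives 2 geometric isomers: NH3 mer; NH3 fac.

2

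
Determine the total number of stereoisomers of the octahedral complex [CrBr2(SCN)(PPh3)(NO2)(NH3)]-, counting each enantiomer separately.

In an octahedral complex each vertex has one trans partner and four cis neighbours.
Placing the ligands in turn and identifying arrangements related by rotation or reflection leaves 9 distinct geometric isomers.
Of these, 6 lack any improper symmetry element and so occur as enantiomeric pairs, giving 9 + 6 = 15 stereoisomers in total.

15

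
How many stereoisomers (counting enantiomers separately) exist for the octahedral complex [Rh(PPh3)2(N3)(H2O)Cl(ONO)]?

An octahedron has six vertices in three trans pairs; every non-trans pair is cis.
Placing the ligands in turn and identifying arrangements related by rotation or reflection leaves 9 distinct geometric isomers.
Of these, 6 lack any improper symmetry element and so occur as enantiomeric pairs, giving 9 + 6 = 15 stereoisomers in total.

15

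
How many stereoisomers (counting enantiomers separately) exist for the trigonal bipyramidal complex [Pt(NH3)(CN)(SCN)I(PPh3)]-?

A trigonal bipyramid has two axial and three equatorial sites, which are chemically inequivalent.
Placing the ligands in turn and identifying arrangements related by rotation or reflection leaves 10 distinct geometric isomers.
Of these, 10 lack any improper symmetry element and so occur as enantiomeric pairs, giving 10 + 10 = 20 stereoisomers in total.

20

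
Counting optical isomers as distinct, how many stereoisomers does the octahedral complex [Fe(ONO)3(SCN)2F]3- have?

In an octahedral complex each vertex has one trans partner and four cis neighbours.
Working through the distinct placements yields 3 geometric isomers: ONO mer, SCN trans; ONO fac, SCN cis; ONO mer, SCN cis.
Each arrangement has an internal mirror plane or centre of symmetry, so none is chiral.

3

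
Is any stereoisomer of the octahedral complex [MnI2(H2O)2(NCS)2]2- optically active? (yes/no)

yes

An octahedron has six vertices in three trans pairs; every non-trans pair is cis.
The distinct arrangements are (5 in all): I trans, H2O trans, NCS trans; I cis, H2O trans, NCS cis; I cis, H2O cis, NCS trans; I cis, H2O cis, NCS cis (chiral); I trans, H2O cis, NCS cis.
One of these lacks any improper symmetry element and so occurs as an enantiomeric pair, giving 5 + 1 = 6 stereoisomers in total.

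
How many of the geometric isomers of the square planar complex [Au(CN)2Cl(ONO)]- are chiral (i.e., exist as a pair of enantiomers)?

0

A square has two trans pairs of vertices; adjacent vertices are cis.
Working through the distinct placements yields 2 geometric isomers: CN cis; CN trans.
Each arrangement has an internal mirror plane or centre of symmetry, so none is chiral.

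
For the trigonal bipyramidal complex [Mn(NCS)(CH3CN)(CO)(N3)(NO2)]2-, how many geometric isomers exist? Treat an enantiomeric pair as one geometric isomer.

In a trigonal bipyramid the two axial positions differ from the three equatorial ones.
Systematic enumeration (placing each ligand type in turn and discarding arrangements equivalent by rotation or reflection) gives 10 geometric isomers.

10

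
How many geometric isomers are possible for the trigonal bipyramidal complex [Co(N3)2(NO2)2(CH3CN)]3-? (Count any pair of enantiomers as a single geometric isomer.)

5

A trigonal bipyramid has two axial and three equatorial sites, which are chemically inequivalent.
Exhaustive case analysis gives 5 geometric isomers.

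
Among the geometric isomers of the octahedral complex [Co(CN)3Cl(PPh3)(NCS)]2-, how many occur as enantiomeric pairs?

There are 4 geometric isomers: CN mer (3 arrangements); CN fac (chiral).
One of these lacks any improper symmetry element and so occurs as an enantiomeric pair, giving 4 + 1 = 5 stereoisomers in total.

1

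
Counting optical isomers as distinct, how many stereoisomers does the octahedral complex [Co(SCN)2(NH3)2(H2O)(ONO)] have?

An octahedron has six vertices in three trans pairs; every non-trans pair is cis.
There are 6 geometric isomers: SCN trans, NH3 cis; SCN cis, NH3 cis (3 arrangements, 2 chiral); SCN trans, NH3 trans; SCN cis, NH3 trans.
Of these, 2 lack any improper symmetry element and so occur as enantiomeric pairs, giving 6 + 2 = 8 stereoisomers in total.

8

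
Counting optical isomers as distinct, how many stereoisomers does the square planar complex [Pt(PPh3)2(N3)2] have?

A square has two trans pairs of vertices; adjacent vertices are cis.
Systematic placement gives 2 geometric isomers: PPh3 cis; PPh3 trans.
Each arrangement has an internal mirror plane or centre of symmetry, so none is chiral.

2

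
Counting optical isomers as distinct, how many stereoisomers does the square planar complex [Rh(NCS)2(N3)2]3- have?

A square has two trans pairs of vertices; adjacent vertices are cis.
Working through the distinct placements yields 2 geometric isomers: NCS cis; NCS trans.
Each arrangement has an internal mirror plane or centre of symmetry, so none is chiral.

2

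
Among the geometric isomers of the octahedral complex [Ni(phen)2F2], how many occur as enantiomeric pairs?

1

The six octahedral sites form three mutually perpendicular trans pairs.
Each phen is bidentate and must span two cis positions.
The distinct arrangements are (2 in all): F trans; F cis (chiral).
One of these lacks any improper symmetry element and so occurs as an enantiomeric pair, giving 2 + 1 = 3 stereoisomers in total.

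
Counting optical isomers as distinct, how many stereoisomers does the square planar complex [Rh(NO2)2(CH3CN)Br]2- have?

2

A square has two trans pairs of vertices; adjacent vertices are cis.
The distinct arrangements are (2 in all): NO2 cis; NO2 trans.
Each arrangement has an internal mirror plane or centre of symmetry, so none is chiral.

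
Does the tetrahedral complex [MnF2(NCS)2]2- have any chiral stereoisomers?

In a tetrahedral complex all four positions are equivalent and every pair of ligands is adjacent — there is no cis/trans distinction.
Only one geometric arrangement is possible.

no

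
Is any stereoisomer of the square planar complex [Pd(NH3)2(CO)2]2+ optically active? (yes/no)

In a square planar complex each vertex has one trans partner and two cis neighbours.
The distinct arrangements are (2 in all): NH3 cis; NH3 trans.
Each arrangement has an internal mirror plane or centre of symmetry, so none is chiral.

no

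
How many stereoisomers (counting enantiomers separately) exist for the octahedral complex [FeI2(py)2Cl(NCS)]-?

In an octahedral complex each vertex has one trans partner and four cis neighbours.
Systematic placement gives 6 geometric isomers: I cis, py trans; I cis, py cis (3 arrangements, 2 chiral); I trans, py trans; I trans, py cis.
Of these, 2 lack any improper symmetry element and so occur as enantiomeric pairs, giving 6 + 2 = 8 stereoisomers in total.

8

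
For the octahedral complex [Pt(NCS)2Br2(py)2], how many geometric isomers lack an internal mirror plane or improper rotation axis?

The six octahedral sites form three mutually perpendicular trans pairs.
Systematic placement gives 5 geometric isomers: NCS trans, Br trans, py trans; NCS cis, Br trans, py cis; NCS cis, Br cis, py trans; NCS cis, Br cis, py cis (chiral); NCS trans, Br cis, py cis.
One of these lacks any improper symmetry element and so occurs as an enantiomeric pair, giving 5 + 1 = 6 stereoisomers in total.

1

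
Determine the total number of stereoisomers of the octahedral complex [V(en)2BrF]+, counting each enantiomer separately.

3

An octahedron has six vertices in three trans pairs; every non-trans pair is cis.
Each en is bidentate and must span two cis positions.
Systematic placement gives 2 geometric isomers: Br and F mutually trans; Br and F mutually cis (chiral).
One of these lacks any improper symmetry element and so occurs as an enantiomeric pair, giving 2 + 1 = 3 stereoisomers in total.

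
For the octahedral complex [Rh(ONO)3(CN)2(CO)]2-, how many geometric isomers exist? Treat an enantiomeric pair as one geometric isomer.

3

In an octahedral complex each vertex has one trans partner and four cis neighbours.
There are 3 geometric isomers: ONO mer, CN trans; ONO mer, CN cis; ONO fac, CN cis.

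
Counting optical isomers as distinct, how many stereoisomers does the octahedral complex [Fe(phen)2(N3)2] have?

3

The six octahedral sites form three mutually perpendicular trans pairs.
Each phen is bidentate and must span two cis positions.
The distinct arrangements are (2 in all): N3 trans; N3 cis (chiral).
One of these lacks any improper symmetry element and so occurs as an enantiomeric pair, giving 2 + 1 = 3 stereoisomers in total.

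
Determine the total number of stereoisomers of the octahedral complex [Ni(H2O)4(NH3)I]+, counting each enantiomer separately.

2

Working through the distinct placements yields 2 geometric isomers: NH3 and I mutually trans; NH3 and I mutually cis.
Each arrangement has an internal mirror plane or centre of symmetry, so none is chiral.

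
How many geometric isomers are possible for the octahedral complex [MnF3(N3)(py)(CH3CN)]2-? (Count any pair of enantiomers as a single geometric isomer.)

Working through the distinct placements yields 4 geometric isomers: F mer (3 arrangements); F fac (chiral).

4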